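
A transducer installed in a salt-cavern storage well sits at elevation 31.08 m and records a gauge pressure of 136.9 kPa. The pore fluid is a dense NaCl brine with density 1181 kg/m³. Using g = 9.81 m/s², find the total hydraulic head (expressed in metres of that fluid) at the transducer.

ψ = P/(ρg) = 136.9×1000 / (1181 × 9.81) = 11.82 m.
h = z + ψ = 31.08 + 11.82 = 42.90 m.

h ≈ 42.90 m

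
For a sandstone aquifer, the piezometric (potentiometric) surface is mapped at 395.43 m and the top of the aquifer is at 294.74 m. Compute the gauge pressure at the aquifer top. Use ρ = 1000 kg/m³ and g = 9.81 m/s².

Pressure head at the aquifer top: ψ = h − z = 395.43 − 294.74 = 100.69 m.
P = ρgψ = 1000 × 9.81 × 100.69 = 987769 Pa ≈ 988 kPa.

P ≈ 988 kPa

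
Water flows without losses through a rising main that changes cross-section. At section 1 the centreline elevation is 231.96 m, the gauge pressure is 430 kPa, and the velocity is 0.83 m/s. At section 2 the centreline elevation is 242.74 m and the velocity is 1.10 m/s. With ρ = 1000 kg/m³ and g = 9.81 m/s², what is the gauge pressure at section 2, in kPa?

Pressure head at 1: ψ₁ = P₁/(ρg) = 430×1000 / (1000 × 9.81) = 43.83 m.
Velocity heads: v₁²/2g = 0.83²/19.62 = 0.035 m; v₂²/2g = 1.10²/19.62 = 0.062 m.
Total head H = z₁ + ψ₁ + v₁²/2g = 231.96 + 43.83 + 0.035 = 275.83 m.
ψ₂ = H − z₂ − v₂²/2g = 275.83 − 242.74 − 0.062 = 33.03 m.
P₂ = ρgψ₂ = 1000 × 9.81 × 33.03 ≈ 324 kPa.

P₂ ≈ 324 kPa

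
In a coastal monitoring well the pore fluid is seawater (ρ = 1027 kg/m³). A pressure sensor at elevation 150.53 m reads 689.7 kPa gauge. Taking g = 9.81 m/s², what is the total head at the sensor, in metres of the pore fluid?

ψ = P/(ρg) = 689.7×1000 / (1027 × 9.81) = 68.46 m.
h = z + ψ = 150.53 + 68.46 = 218.99 m.

h ≈ 218.99 m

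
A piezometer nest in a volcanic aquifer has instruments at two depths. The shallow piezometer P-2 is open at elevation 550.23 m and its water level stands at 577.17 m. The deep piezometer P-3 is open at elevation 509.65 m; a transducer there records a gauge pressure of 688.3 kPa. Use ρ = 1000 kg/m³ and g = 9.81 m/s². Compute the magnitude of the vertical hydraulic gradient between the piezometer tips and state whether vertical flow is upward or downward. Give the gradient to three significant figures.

Total head at P-2: h = 577.17 m (water level in the standpipe).
Pressure head at P-3: ψ = P/(ρg) = 688.3×1000 / (1000 × 9.81) = 70.16 m.
Total head at P-3: h = z + ψ = 509.65 + 70.16 = 579.81 m.
Δh = h(P-2) − h(P-3) = 577.17 − 579.81 = -2.64 m.
Vertical separation Δz = 550.23 − 509.65 = 40.58 m.
|i_v| = |Δh| / Δz = 2.64 / 40.58 = 0.0651.
Head is higher in the deep piezometer, so vertical flow is upward (discharge condition).

|i_v| ≈ 0.0651; vertical flow is upward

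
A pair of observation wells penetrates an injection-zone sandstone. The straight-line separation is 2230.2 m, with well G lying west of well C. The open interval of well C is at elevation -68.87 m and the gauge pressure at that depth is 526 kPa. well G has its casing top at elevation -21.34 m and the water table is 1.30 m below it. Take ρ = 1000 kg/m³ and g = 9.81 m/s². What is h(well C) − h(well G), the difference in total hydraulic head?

Pressure head at well C: ψ = P/(ρg) = 526×1000 / (1000 × 9.81) = 53.62 m.
Total head at well C: h = z + ψ = -68.87 + 53.62 = -15.25 m.
Total head at well G: h = -21.34 − 1.30 = -22.64 m.
Head difference: h(well C) − h(well G) = -15.25 − (-22.64) = 7.39 m.

Δh ≈ 7.39 m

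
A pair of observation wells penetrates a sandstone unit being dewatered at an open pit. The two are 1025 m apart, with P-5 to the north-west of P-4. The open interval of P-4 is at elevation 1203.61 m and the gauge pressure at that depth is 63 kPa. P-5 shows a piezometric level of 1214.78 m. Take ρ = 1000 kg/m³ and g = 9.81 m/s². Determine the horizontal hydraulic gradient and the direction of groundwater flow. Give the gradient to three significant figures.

i ≈ 0.00463; groundwater flows toward the south-east

Pressure head at P-4: ψ = P/(ρg) = 63×1000 / (1000 × 9.81) = 6.42 m.
Total head at P-4: h = z + ψ = 1203.61 + 6.42 = 1210.03 m.
Total head at P-5: h = 1214.78 m (water level in the piezometer is the total head).
Head difference: h(P-4) − h(P-5) = 1210.03 − 1214.78 = -4.75 m.
Hydraulic gradient: i = |Δh| / L = 4.75 / 1025 = 0.00463.
Flow is from higher to lower head: from P-5 toward P-4, i.e. toward the south-east.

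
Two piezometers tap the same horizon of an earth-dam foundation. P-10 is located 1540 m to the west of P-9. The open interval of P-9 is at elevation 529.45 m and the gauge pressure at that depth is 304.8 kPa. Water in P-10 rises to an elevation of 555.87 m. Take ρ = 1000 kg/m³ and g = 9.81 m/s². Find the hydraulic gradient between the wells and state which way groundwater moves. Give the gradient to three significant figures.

i ≈ 0.00302; groundwater flows toward the west

Pressure head at P-9: ψ = P/(ρg) = 304.8×1000 / (1000 × 9.81) = 31.07 m.
Total head at P-9: h = z + ψ = 529.45 + 31.07 = 560.52 m.
Total head at P-10: h = 555.87 m (water level in the piezometer is the total head).
Head difference: h(P-9) − h(P-10) = 560.52 − 555.87 = 4.65 m.
Hydraulic gradient: i = |Δh| / L = 4.65 / 1540 = 0.00302.
Flow is from higher to lower head: from P-9 toward P-10, i.e. toward the west.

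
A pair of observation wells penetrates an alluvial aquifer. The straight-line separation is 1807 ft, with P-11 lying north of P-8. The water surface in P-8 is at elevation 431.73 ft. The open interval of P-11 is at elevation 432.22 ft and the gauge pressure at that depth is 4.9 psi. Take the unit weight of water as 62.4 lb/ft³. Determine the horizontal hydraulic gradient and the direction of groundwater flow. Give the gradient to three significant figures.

Total head at P-8: h = 431.73 ft (water level in the piezometer is the total head).
Pressure head at P-11: ψ = 144·P/γ = 144 × 4.9 / 62.4 = 11.31 ft.
Total head at P-11: h = z + ψ = 432.22 + 11.31 = 443.53 ft.
Head difference: h(P-8) − h(P-11) = 431.73 − 443.53 = -11.80 ft.
Hydraulic gradient: i = |Δh| / L = 11.80 / 1807 = 0.00653.
Flow is from higher to lower head: from P-11 toward P-8, i.e. toward the south.

i ≈ 0.00653; groundwater flows toward the south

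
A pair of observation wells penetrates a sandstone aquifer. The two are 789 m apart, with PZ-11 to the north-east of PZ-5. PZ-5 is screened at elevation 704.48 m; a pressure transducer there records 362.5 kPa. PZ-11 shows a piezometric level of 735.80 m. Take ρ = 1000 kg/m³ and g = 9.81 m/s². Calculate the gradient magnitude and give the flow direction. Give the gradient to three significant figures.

i ≈ 0.00714; groundwater flows toward the north-east

Pressure head at PZ-5: ψ = P/(ρg) = 362.5×1000 / (1000 × 9.81) = 36.95 m.
Total head at PZ-5: h = z + ψ = 704.48 + 36.95 = 741.43 m.
Total head at PZ-11: h = 735.80 m (water level in the piezometer is the total head).
Head difference: h(PZ-5) − h(PZ-11) = 741.43 − 735.80 = 5.63 m.
Hydraulic gradient: i = |Δh| / L = 5.63 / 789 = 0.00714.
Flow is from higher to lower head: from PZ-5 toward PZ-11, i.e. toward the north-east.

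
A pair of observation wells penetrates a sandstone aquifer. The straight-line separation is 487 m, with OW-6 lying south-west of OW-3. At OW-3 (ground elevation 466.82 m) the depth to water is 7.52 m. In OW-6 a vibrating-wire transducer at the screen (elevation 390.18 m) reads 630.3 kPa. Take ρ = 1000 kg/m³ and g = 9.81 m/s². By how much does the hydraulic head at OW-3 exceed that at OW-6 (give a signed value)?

Total head at OW-3: h = 466.82 − 7.52 = 459.30 m.
Pressure head at OW-6: ψ = P/(ρg) = 630.3×1000 / (1000 × 9.81) = 64.25 m.
Total head at OW-6: h = z + ψ = 390.18 + 64.25 = 454.43 m.
Head difference: h(OW-3) − h(OW-6) = 459.30 − 454.43 = 4.87 m.

Δh ≈ 4.87 m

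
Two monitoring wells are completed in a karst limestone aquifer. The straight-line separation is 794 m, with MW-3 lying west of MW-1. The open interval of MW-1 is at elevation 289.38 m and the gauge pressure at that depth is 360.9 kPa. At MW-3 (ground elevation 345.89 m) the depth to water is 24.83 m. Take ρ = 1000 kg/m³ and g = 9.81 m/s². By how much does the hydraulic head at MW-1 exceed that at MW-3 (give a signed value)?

Δh ≈ 5.11 m

Pressure head at MW-1: ψ = P/(ρg) = 360.9×1000 / (1000 × 9.81) = 36.79 m.
Total head at MW-1: h = z + ψ = 289.38 + 36.79 = 326.17 m.
Total head at MW-3: h = 345.89 − 24.83 = 321.06 m.
Head difference: h(MW-1) − h(MW-3) = 326.17 − 321.06 = 5.11 m.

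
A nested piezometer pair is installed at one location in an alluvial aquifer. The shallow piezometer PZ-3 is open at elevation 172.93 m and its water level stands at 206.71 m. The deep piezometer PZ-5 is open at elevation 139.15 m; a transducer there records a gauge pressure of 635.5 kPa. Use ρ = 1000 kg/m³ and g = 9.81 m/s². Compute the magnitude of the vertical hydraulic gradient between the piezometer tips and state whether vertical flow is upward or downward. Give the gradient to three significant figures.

Total head at PZ-3: h = 206.71 m (water level in the standpipe).
Pressure head at PZ-5: ψ = P/(ρg) = 635.5×1000 / (1000 × 9.81) = 64.78 m.
Total head at PZ-5: h = z + ψ = 139.15 + 64.78 = 203.93 m.
Δh = h(PZ-3) − h(PZ-5) = 206.71 − 203.93 = 2.78 m.
Vertical separation Δz = 172.93 − 139.15 = 33.78 m.
|i_v| = |Δh| / Δz = 2.78 / 33.78 = 0.0823.
Head is higher in the shallow piezometer, so vertical flow is downward (recharge condition).

|i_v| ≈ 0.0823; vertical flow is downward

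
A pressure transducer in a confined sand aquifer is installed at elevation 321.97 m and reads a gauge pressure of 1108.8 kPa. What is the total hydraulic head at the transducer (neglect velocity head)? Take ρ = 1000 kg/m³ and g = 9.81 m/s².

h ≈ 435.00 m

ψ = P/(ρg) = 1108.8×1000 / (1000 × 9.81) = 113.03 m.
h = z + ψ = 321.97 + 113.03 = 435.00 m.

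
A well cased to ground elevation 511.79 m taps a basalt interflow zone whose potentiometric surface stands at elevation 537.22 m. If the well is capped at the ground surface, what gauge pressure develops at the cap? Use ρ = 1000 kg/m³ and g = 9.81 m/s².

Head above the cap: Δh = 537.22 − 511.79 = 25.43 m.
P = ρgΔh = 1000 × 9.81 × 25.43 = 249468 Pa ≈ 249 kPa.

P ≈ 249 kPa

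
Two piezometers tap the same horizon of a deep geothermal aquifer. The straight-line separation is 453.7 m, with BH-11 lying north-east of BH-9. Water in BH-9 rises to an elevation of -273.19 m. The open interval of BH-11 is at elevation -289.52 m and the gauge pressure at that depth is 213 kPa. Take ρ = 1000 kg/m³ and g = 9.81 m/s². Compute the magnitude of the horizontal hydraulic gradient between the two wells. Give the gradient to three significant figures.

Total head at BH-9: h = -273.19 m (water level in the piezometer is the total head).
Pressure head at BH-11: ψ = P/(ρg) = 213×1000 / (1000 × 9.81) = 21.71 m.
Total head at BH-11: h = z + ψ = -289.52 + 21.71 = -267.81 m.
Head difference: h(BH-9) − h(BH-11) = -273.19 − (-267.81) = -5.38 m.
Hydraulic gradient: i = |Δh| / L = 5.38 / 453.7 = 0.0119.

i ≈ 0.0119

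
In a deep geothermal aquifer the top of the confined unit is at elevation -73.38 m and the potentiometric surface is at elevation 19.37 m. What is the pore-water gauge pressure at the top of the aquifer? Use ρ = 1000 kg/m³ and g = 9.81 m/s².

Pressure head at the aquifer top: ψ = h − z = 19.37 − (-73.38) = 92.75 m.
P = ρgψ = 1000 × 9.81 × 92.75 = 909878 Pa ≈ 910 kPa.

P ≈ 910 kPa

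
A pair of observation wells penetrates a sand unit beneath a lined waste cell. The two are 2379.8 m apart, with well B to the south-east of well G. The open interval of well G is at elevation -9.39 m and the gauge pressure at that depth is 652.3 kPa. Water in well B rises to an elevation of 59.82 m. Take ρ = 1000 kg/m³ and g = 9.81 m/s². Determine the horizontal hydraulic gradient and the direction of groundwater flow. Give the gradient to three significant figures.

i ≈ 0.00114; groundwater flows toward the north-west

Pressure head at well G: ψ = P/(ρg) = 652.3×1000 / (1000 × 9.81) = 66.49 m.
Total head at well G: h = z + ψ = -9.39 + 66.49 = 57.10 m.
Total head at well B: h = 59.82 m (water level in the piezometer is the total head).
Head difference: h(well G) − h(well B) = 57.10 − 59.82 = -2.72 m.
Hydraulic gradient: i = |Δh| / L = 2.72 / 2379.8 = 0.00114.
Flow is from higher to lower head: from well B toward well G, i.e. toward the north-west.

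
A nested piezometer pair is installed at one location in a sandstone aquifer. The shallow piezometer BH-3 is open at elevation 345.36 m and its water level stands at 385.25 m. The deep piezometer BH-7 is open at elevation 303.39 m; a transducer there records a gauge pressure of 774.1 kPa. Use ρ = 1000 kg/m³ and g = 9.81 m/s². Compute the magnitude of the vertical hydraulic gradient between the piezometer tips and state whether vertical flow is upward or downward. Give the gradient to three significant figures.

|i_v| ≈ 0.0703; vertical flow is downward

Total head at BH-3: h = 385.25 m (water level in the standpipe).
Pressure head at BH-7: ψ = P/(ρg) = 774.1×1000 / (1000 × 9.81) = 78.91 m.
Total head at BH-7: h = z + ψ = 303.39 + 78.91 = 382.30 m.
Δh = h(BH-3) − h(BH-7) = 385.25 − 382.30 = 2.95 m.
Vertical separation Δz = 345.36 − 303.39 = 41.97 m.
|i_v| = |Δh| / Δz = 2.95 / 41.97 = 0.0703.
Head is higher in the shallow piezometer, so vertical flow is downward (recharge condition).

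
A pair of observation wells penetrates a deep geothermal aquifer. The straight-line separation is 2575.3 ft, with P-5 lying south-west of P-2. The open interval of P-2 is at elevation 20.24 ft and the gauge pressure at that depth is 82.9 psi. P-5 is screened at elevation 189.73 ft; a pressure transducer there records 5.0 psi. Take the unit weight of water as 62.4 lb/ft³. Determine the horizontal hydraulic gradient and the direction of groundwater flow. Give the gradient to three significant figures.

Pressure head at P-2: ψ = 144·P/γ = 144 × 82.9 / 62.4 = 191.31 ft.
Total head at P-2: h = z + ψ = 20.24 + 191.31 = 211.55 ft.
Pressure head at P-5: ψ = 144·P/γ = 144 × 5.0 / 62.4 = 11.54 ft.
Total head at P-5: h = z + ψ = 189.73 + 11.54 = 201.27 ft.
Head difference: h(P-2) − h(P-5) = 211.55 − 201.27 = 10.28 ft.
Hydraulic gradient: i = |Δh| / L = 10.28 / 2575.3 = 0.00399.
Flow is from higher to lower head: from P-2 toward P-5, i.e. toward the south-west.

i ≈ 0.00399; groundwater flows toward the south-west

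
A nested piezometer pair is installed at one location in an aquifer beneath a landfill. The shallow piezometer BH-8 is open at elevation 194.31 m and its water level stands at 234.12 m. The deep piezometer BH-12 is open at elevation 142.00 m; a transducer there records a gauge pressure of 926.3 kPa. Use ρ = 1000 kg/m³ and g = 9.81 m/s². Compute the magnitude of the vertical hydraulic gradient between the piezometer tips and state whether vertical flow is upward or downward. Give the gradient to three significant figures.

|i_v| ≈ 0.0440; vertical flow is upward

Total head at BH-8: h = 234.12 m (water level in the standpipe).
Pressure head at BH-12: ψ = P/(ρg) = 926.3×1000 / (1000 × 9.81) = 94.42 m.
Total head at BH-12: h = z + ψ = 142.00 + 94.42 = 236.42 m.
Δh = h(BH-8) − h(BH-12) = 234.12 − 236.42 = -2.30 m.
Vertical separation Δz = 194.31 − 142.00 = 52.31 m.
|i_v| = |Δh| / Δz = 2.30 / 52.31 = 0.0440.
Head is higher in the deep piezometer, so vertical flow is upward (discharge condition).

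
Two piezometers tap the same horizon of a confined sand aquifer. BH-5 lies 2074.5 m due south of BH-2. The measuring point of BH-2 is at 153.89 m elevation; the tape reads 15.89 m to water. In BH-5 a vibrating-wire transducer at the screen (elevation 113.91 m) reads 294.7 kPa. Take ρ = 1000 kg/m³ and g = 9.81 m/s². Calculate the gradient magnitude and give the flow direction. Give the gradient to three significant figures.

i ≈ 0.00287; groundwater flows toward the north

Total head at BH-2: h = 153.89 − 15.89 = 138.00 m.
Pressure head at BH-5: ψ = P/(ρg) = 294.7×1000 / (1000 × 9.81) = 30.04 m.
Total head at BH-5: h = z + ψ = 113.91 + 30.04 = 143.95 m.
Head difference: h(BH-2) − h(BH-5) = 138.00 − 143.95 = -5.95 m.
Hydraulic gradient: i = |Δh| / L = 5.95 / 2074.5 = 0.00287.
Flow is from higher to lower head: from BH-5 toward BH-2, i.e. toward the north.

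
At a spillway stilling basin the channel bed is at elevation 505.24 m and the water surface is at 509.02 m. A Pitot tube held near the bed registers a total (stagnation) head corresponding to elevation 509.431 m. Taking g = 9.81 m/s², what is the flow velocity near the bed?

Near the bed, under hydrostatic conditions, the piezometric head (z + ψ) equals the free-surface elevation, 509.02 m.
Velocity head = total − piezometric = 509.431 − 509.02 = 0.411 m.
v = √(2g·h_v) = √(2 × 9.81 × 0.411) = 2.84 m/s.

v ≈ 2.84 m/s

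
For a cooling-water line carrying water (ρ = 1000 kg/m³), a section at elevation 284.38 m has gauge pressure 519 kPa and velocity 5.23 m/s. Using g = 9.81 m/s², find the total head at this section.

h ≈ 338.68 m

Pressure head ψ = P/(ρg) = 519×1000 / (1000 × 9.81) = 52.91 m.
Velocity head = v²/(2g) = 5.23² / (2 × 9.81) = 1.394 m.
h = z + ψ + v²/(2g) = 284.38 + 52.91 + 1.394 = 338.68 m.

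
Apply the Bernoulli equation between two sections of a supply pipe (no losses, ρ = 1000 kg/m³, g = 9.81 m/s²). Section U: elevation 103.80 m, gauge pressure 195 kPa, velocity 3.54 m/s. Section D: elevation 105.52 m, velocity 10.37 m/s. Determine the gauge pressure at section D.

Pressure head at U: ψ₁ = P₁/(ρg) = 195×1000 / (1000 × 9.81) = 19.88 m.
Velocity heads: v₁²/2g = 3.54²/19.62 = 0.639 m; v₂²/2g = 10.37²/19.62 = 5.481 m.
Total head H = z₁ + ψ₁ + v₁²/2g = 103.80 + 19.88 + 0.639 = 124.32 m.
ψ₂ = H − z₂ − v₂²/2g = 124.32 − 105.52 − 5.481 = 13.32 m.
P₂ = ρgψ₂ = 1000 × 9.81 × 13.32 ≈ 131 kPa.

P₂ ≈ 131 kPa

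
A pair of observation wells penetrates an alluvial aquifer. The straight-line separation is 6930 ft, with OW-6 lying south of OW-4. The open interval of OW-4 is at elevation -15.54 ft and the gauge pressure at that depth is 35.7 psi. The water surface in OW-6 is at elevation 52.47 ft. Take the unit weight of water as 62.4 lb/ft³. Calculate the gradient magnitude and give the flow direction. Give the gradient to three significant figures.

Pressure head at OW-4: ψ = 144·P/γ = 144 × 35.7 / 62.4 = 82.38 ft.
Total head at OW-4: h = z + ψ = -15.54 + 82.38 = 66.84 ft.
Total head at OW-6: h = 52.47 ft (water level in the piezometer is the total head).
Head difference: h(OW-4) − h(OW-6) = 66.84 − 52.47 = 14.37 ft.
Hydraulic gradient: i = |Δh| / L = 14.37 / 6930 = 0.00207.
Flow is from higher to lower head: from OW-4 toward OW-6, i.e. toward the south.

i ≈ 0.00207; groundwater flows toward the south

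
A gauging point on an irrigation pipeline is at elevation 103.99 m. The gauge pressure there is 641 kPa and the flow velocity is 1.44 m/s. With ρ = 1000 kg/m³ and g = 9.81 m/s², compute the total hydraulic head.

h ≈ 169.44 m

Pressure head ψ = P/(ρg) = 641×1000 / (1000 × 9.81) = 65.34 m.
Velocity head = v²/(2g) = 1.44² / (2 × 9.81) = 0.106 m.
h = z + ψ + v²/(2g) = 103.99 + 65.34 + 0.106 = 169.44 m.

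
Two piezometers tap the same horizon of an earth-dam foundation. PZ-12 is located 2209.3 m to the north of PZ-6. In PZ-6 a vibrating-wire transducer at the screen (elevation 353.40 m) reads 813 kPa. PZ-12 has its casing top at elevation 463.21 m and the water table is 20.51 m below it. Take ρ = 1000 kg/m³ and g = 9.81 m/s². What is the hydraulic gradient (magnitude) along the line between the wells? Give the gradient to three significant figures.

Pressure head at PZ-6: ψ = P/(ρg) = 813×1000 / (1000 × 9.81) = 82.87 m.
Total head at PZ-6: h = z + ψ = 353.40 + 82.87 = 436.27 m.
Total head at PZ-12: h = 463.21 − 20.51 = 442.70 m.
Head difference: h(PZ-6) − h(PZ-12) = 436.27 − 442.70 = -6.43 m.
Hydraulic gradient: i = |Δh| / L = 6.43 / 2209.3 = 0.00291.

i ≈ 0.00291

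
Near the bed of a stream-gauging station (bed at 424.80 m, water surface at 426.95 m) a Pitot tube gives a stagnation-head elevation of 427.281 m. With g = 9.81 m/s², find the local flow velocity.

v ≈ 2.55 m/s

Near the bed, under hydrostatic conditions, the piezometric head (z + ψ) equals the free-surface elevation, 426.95 m.
Velocity head = total − piezometric = 427.281 − 426.95 = 0.331 m.
v = √(2g·h_v) = √(2 × 9.81 × 0.331) = 2.55 m/s.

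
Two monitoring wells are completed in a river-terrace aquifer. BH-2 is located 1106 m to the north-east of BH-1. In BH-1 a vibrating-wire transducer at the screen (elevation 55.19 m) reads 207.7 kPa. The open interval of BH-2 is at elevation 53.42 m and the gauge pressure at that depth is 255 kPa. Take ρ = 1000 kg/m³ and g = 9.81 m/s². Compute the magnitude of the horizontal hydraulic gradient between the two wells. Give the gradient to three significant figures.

Pressure head at BH-1: ψ = P/(ρg) = 207.7×1000 / (1000 × 9.81) = 21.17 m.
Total head at BH-1: h = z + ψ = 55.19 + 21.17 = 76.36 m.
Pressure head at BH-2: ψ = P/(ρg) = 255×1000 / (1000 × 9.81) = 25.99 m.
Total head at BH-2: h = z + ψ = 53.42 + 25.99 = 79.41 m.
Head difference: h(BH-1) − h(BH-2) = 76.36 − 79.41 = -3.05 m.
Hydraulic gradient: i = |Δh| / L = 3.05 / 1106 = 0.00276.

i ≈ 0.00276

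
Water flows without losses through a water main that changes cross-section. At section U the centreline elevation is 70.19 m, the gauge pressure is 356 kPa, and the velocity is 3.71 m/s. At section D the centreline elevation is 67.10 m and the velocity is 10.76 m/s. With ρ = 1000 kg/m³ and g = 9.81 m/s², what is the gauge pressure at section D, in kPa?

Pressure head at U: ψ₁ = P₁/(ρg) = 356×1000 / (1000 × 9.81) = 36.29 m.
Velocity heads: v₁²/2g = 3.71²/19.62 = 0.702 m; v₂²/2g = 10.76²/19.62 = 5.901 m.
Total head H = z₁ + ψ₁ + v₁²/2g = 70.19 + 36.29 + 0.702 = 107.18 m.
ψ₂ = H − z₂ − v₂²/2g = 107.18 − 67.10 − 5.901 = 34.18 m.
P₂ = ρgψ₂ = 1000 × 9.81 × 34.18 ≈ 335 kPa.

P₂ ≈ 335 kPa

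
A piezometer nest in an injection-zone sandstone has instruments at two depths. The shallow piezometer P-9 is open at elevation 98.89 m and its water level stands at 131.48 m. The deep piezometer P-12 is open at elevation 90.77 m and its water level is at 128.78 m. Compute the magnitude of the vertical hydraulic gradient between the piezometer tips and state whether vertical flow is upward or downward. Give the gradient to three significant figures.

|i_v| ≈ 0.333; vertical flow is downward

Total head at P-9: h = 131.48 m (water level in the standpipe).
Total head at P-12: h = 128.78 m.
Δh = h(P-9) − h(P-12) = 131.48 − 128.78 = 2.70 m.
Vertical separation Δz = 98.89 − 90.77 = 8.12 m.
|i_v| = |Δh| / Δz = 2.70 / 8.12 = 0.333.
Head is higher in the shallow piezometer, so vertical flow is downward (recharge condition).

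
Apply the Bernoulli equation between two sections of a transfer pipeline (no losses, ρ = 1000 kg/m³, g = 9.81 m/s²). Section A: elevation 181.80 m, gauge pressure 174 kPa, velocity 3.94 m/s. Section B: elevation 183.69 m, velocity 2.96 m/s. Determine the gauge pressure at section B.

Pressure head at A: ψ₁ = P₁/(ρg) = 174×1000 / (1000 × 9.81) = 17.74 m.
Velocity heads: v₁²/2g = 3.94²/19.62 = 0.791 m; v₂²/2g = 2.96²/19.62 = 0.447 m.
Total head H = z₁ + ψ₁ + v₁²/2g = 181.80 + 17.74 + 0.791 = 200.33 m.
ψ₂ = H − z₂ − v₂²/2g = 200.33 − 183.69 − 0.447 = 16.19 m.
P₂ = ρgψ₂ = 1000 × 9.81 × 16.19 ≈ 159 kPa.

P₂ ≈ 159 kPa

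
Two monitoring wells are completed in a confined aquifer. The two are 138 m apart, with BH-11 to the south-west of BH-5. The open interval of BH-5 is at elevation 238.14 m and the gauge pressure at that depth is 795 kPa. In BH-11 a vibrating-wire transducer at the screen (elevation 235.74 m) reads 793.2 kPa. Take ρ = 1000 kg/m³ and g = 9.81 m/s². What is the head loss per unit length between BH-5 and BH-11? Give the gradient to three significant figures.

Pressure head at BH-5: ψ = P/(ρg) = 795×1000 / (1000 × 9.81) = 81.04 m.
Total head at BH-5: h = z + ψ = 238.14 + 81.04 = 319.18 m.
Pressure head at BH-11: ψ = P/(ρg) = 793.2×1000 / (1000 × 9.81) = 80.86 m.
Total head at BH-11: h = z + ψ = 235.74 + 80.86 = 316.60 m.
Head difference: h(BH-5) − h(BH-11) = 319.18 − 316.60 = 2.58 m.
Hydraulic gradient: i = |Δh| / L = 2.58 / 138 = 0.0187.

i ≈ 0.0187 m/m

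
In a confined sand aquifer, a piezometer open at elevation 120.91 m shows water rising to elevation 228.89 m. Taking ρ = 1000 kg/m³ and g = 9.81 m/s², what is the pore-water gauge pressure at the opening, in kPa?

P ≈ 1060 kPa

Pressure head ψ = h − z = 228.89 − 120.91 = 107.98 m.
P = ρgψ = 1000 × 9.81 × 107.98 = 1059284 Pa ≈ 1060 kPa.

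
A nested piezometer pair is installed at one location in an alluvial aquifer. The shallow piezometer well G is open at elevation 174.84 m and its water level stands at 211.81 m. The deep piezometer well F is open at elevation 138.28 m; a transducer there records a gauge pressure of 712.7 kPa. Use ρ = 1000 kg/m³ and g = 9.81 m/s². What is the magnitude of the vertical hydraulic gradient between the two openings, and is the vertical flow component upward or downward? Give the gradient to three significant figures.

|i_v| ≈ 0.0241; vertical flow is downward

Total head at well G: h = 211.81 m (water level in the standpipe).
Pressure head at well F: ψ = P/(ρg) = 712.7×1000 / (1000 × 9.81) = 72.65 m.
Total head at well F: h = z + ψ = 138.28 + 72.65 = 210.93 m.
Δh = h(well G) − h(well F) = 211.81 − 210.93 = 0.88 m.
Vertical separation Δz = 174.84 − 138.28 = 36.56 m.
|i_v| = |Δh| / Δz = 0.88 / 36.56 = 0.0241.
Head is higher in the shallow piezometer, so vertical flow is downward (recharge condition).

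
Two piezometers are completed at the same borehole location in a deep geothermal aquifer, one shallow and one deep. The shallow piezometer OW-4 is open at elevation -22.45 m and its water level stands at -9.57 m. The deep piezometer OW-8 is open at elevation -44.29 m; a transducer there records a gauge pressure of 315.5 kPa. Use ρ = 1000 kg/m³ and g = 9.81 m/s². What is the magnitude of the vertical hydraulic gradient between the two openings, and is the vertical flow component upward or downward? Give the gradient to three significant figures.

|i_v| ≈ 0.117; vertical flow is downward

Total head at OW-4: h = -9.57 m (water level in the standpipe).
Pressure head at OW-8: ψ = P/(ρg) = 315.5×1000 / (1000 × 9.81) = 32.16 m.
Total head at OW-8: h = z + ψ = -44.29 + 32.16 = -12.13 m.
Δh = h(OW-4) − h(OW-8) = -9.57 − (-12.13) = 2.56 m.
Vertical separation Δz = -22.45 − (-44.29) = 21.84 m.
|i_v| = |Δh| / Δz = 2.56 / 21.84 = 0.117.
Head is higher in the shallow piezometer, so vertical flow is downward (recharge condition).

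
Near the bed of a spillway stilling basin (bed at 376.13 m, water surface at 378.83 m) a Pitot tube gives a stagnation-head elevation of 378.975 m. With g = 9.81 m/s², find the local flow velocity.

Near the bed, under hydrostatic conditions, the piezometric head (z + ψ) equals the free-surface elevation, 378.83 m.
Velocity head = total − piezometric = 378.975 − 378.83 = 0.145 m.
v = √(2g·h_v) = √(2 × 9.81 × 0.145) = 1.69 m/s.

v ≈ 1.69 m/s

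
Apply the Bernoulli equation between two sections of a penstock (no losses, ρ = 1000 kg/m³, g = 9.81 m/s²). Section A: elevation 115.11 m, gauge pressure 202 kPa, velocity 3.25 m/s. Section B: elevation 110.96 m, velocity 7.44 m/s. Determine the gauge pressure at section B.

P₂ ≈ 220 kPa

Pressure head at A: ψ₁ = P₁/(ρg) = 202×1000 / (1000 × 9.81) = 20.59 m.
Velocity heads: v₁²/2g = 3.25²/19.62 = 0.538 m; v₂²/2g = 7.44²/19.62 = 2.821 m.
Total head H = z₁ + ψ₁ + v₁²/2g = 115.11 + 20.59 + 0.538 = 136.24 m.
ψ₂ = H − z₂ − v₂²/2g = 136.24 − 110.96 − 2.821 = 22.46 m.
P₂ = ρgψ₂ = 1000 × 9.81 × 22.46 ≈ 220 kPa.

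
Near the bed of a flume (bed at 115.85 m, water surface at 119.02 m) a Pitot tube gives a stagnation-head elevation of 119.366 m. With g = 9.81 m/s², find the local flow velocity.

v ≈ 2.61 m/s

Near the bed, under hydrostatic conditions, the piezometric head (z + ψ) equals the free-surface elevation, 119.02 m.
Velocity head = total − piezometric = 119.366 − 119.02 = 0.346 m.
v = √(2g·h_v) = √(2 × 9.81 × 0.346) = 2.61 m/s.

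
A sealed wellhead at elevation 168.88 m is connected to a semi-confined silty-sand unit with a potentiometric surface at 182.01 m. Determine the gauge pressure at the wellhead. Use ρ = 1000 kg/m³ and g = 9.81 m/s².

Head above the cap: Δh = 182.01 − 168.88 = 13.13 m.
P = ρgΔh = 1000 × 9.81 × 13.13 = 128805 Pa ≈ 129 kPa.

P ≈ 129 kPa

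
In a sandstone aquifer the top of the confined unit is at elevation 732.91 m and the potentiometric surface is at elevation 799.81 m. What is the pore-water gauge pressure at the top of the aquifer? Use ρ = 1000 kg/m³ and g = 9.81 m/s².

P ≈ 656 kPa

Pressure head at the aquifer top: ψ = h − z = 799.81 − 732.91 = 66.90 m.
P = ρgψ = 1000 × 9.81 × 66.90 = 656289 Pa ≈ 656 kPa.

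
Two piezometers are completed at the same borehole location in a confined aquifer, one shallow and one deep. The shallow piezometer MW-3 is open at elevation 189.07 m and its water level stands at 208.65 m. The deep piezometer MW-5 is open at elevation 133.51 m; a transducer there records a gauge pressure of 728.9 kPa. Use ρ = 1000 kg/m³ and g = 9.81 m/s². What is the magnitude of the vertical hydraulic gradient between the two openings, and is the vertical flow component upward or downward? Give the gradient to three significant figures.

Total head at MW-3: h = 208.65 m (water level in the standpipe).
Pressure head at MW-5: ψ = P/(ρg) = 728.9×1000 / (1000 × 9.81) = 74.30 m.
Total head at MW-5: h = z + ψ = 133.51 + 74.30 = 207.81 m.
Δh = h(MW-3) − h(MW-5) = 208.65 − 207.81 = 0.84 m.
Vertical separation Δz = 189.07 − 133.51 = 55.56 m.
|i_v| = |Δh| / Δz = 0.84 / 55.56 = 0.0151.
Head is higher in the shallow piezometer, so vertical flow is downward (recharge condition).

|i_v| ≈ 0.0151; vertical flow is downward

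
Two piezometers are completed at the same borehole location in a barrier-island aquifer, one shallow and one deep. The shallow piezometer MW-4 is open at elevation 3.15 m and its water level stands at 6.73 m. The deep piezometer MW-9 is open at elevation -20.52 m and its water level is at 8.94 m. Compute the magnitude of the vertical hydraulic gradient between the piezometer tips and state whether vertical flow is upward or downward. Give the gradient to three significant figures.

Total head at MW-4: h = 6.73 m (water level in the standpipe).
Total head at MW-9: h = 8.94 m.
Δh = h(MW-4) − h(MW-9) = 6.73 − 8.94 = -2.21 m.
Vertical separation Δz = 3.15 − (-20.52) = 23.67 m.
|i_v| = |Δh| / Δz = 2.21 / 23.67 = 0.0934.
Head is higher in the deep piezometer, so vertical flow is upward (discharge condition).

|i_v| ≈ 0.0934; vertical flow is upward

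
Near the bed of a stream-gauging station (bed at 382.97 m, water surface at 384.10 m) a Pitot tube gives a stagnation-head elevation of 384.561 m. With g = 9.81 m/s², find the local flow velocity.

Near the bed, under hydrostatic conditions, the piezometric head (z + ψ) equals the free-surface elevation, 384.10 m.
Velocity head = total − piezometric = 384.561 − 384.10 = 0.461 m.
v = √(2g·h_v) = √(2 × 9.81 × 0.461) = 3.01 m/s.

v ≈ 3.01 m/s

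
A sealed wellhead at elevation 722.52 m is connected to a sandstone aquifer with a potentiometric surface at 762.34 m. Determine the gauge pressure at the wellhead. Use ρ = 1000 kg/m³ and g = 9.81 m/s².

P ≈ 391 kPa

Head above the cap: Δh = 762.34 − 722.52 = 39.82 m.
P = ρgΔh = 1000 × 9.81 × 39.82 = 390634 Pa ≈ 391 kPa.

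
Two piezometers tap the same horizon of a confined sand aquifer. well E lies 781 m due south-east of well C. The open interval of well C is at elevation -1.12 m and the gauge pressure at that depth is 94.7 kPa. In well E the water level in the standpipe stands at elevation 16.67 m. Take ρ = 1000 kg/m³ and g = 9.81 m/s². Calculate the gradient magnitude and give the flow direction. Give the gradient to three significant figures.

i ≈ 0.0104; groundwater flows toward the north-west

Pressure head at well C: ψ = P/(ρg) = 94.7×1000 / (1000 × 9.81) = 9.65 m.
Total head at well C: h = z + ψ = -1.12 + 9.65 = 8.53 m.
Total head at well E: h = 16.67 m (water level in the piezometer is the total head).
Head difference: h(well C) − h(well E) = 8.53 − 16.67 = -8.14 m.
Hydraulic gradient: i = |Δh| / L = 8.14 / 781 = 0.0104.
Flow is from higher to lower head: from well E toward well C, i.e. toward the north-west.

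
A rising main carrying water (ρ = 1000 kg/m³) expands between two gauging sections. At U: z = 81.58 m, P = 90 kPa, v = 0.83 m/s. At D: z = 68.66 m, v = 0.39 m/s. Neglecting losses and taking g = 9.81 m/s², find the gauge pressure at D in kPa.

Pressure head at U: ψ₁ = P₁/(ρg) = 90×1000 / (1000 × 9.81) = 9.17 m.
Velocity heads: v₁²/2g = 0.83²/19.62 = 0.035 m; v₂²/2g = 0.39²/19.62 = 0.008 m.
Total head H = z₁ + ψ₁ + v₁²/2g = 81.58 + 9.17 + 0.035 = 90.78 m.
ψ₂ = H − z₂ − v₂²/2g = 90.78 − 68.66 − 0.008 = 22.11 m.
P₂ = ρgψ₂ = 1000 × 9.81 × 22.11 ≈ 217 kPa.

P₂ ≈ 217 kPa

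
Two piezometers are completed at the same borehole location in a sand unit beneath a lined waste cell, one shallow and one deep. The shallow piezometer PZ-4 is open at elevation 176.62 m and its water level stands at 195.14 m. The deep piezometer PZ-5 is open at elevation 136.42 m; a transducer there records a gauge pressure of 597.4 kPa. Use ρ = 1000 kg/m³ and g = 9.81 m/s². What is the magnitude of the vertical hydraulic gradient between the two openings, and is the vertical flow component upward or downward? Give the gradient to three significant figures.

Total head at PZ-4: h = 195.14 m (water level in the standpipe).
Pressure head at PZ-5: ψ = P/(ρg) = 597.4×1000 / (1000 × 9.81) = 60.90 m.
Total head at PZ-5: h = z + ψ = 136.42 + 60.90 = 197.32 m.
Δh = h(PZ-4) − h(PZ-5) = 195.14 − 197.32 = -2.18 m.
Vertical separation Δz = 176.62 − 136.42 = 40.20 m.
|i_v| = |Δh| / Δz = 2.18 / 40.20 = 0.0542.
Head is higher in the deep piezometer, so vertical flow is upward (discharge condition).

|i_v| ≈ 0.0542; vertical flow is upward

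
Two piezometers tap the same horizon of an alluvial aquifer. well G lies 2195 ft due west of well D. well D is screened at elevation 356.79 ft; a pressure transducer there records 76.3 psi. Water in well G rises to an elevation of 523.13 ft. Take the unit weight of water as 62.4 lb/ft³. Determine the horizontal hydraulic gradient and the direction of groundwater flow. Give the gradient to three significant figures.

Pressure head at well D: ψ = 144·P/γ = 144 × 76.3 / 62.4 = 176.08 ft.
Total head at well D: h = z + ψ = 356.79 + 176.08 = 532.87 ft.
Total head at well G: h = 523.13 ft (water level in the piezometer is the total head).
Head difference: h(well D) − h(well G) = 532.87 − 523.13 = 9.74 ft.
Hydraulic gradient: i = |Δh| / L = 9.74 / 2195 = 0.00444.
Flow is from higher to lower head: from well D toward well G, i.e. toward the west.

i ≈ 0.00444; groundwater flows toward the west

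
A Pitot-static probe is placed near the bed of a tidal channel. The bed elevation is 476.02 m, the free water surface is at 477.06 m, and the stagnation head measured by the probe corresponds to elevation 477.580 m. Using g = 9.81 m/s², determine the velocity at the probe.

Near the bed, under hydrostatic conditions, the piezometric head (z + ψ) equals the free-surface elevation, 477.06 m.
Velocity head = total − piezometric = 477.580 − 477.06 = 0.520 m.
v = √(2g·h_v) = √(2 × 9.81 × 0.520) = 3.19 m/s.

v ≈ 3.19 m/s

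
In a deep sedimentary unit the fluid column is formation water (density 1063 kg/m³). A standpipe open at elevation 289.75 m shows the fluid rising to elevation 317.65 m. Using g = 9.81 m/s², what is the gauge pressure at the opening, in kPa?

P ≈ 291 kPa

Pressure head ψ = h − z = 317.65 − 289.75 = 27.90 m.
P = ρgψ = 1063 × 9.81 × 27.90 = 290942 Pa ≈ 291 kPa.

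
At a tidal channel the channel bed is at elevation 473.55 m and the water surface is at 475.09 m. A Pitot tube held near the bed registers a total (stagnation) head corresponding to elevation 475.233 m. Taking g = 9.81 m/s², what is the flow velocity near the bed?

v ≈ 1.68 m/s

Near the bed, under hydrostatic conditions, the piezometric head (z + ψ) equals the free-surface elevation, 475.09 m.
Velocity head = total − piezometric = 475.233 − 475.09 = 0.143 m.
v = √(2g·h_v) = √(2 × 9.81 × 0.143) = 1.68 m/s.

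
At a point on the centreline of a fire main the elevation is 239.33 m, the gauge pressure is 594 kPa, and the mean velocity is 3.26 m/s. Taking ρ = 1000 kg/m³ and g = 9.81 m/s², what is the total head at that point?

h ≈ 300.42 m

Pressure head ψ = P/(ρg) = 594×1000 / (1000 × 9.81) = 60.55 m.
Velocity head = v²/(2g) = 3.26² / (2 × 9.81) = 0.542 m.
h = z + ψ + v²/(2g) = 239.33 + 60.55 + 0.542 = 300.42 m.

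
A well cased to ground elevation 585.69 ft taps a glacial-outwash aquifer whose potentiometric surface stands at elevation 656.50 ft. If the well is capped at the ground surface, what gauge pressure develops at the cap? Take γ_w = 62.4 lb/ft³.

Head above the cap: Δh = 656.50 − 585.69 = 70.81 ft.
P = γΔh/144 = 62.4 × 70.81 / 144 = 30.7 psi.

P ≈ 30.7 psi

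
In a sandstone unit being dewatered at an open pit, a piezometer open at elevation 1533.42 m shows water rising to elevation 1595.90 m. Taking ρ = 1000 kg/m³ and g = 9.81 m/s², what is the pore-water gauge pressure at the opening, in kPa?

Pressure head ψ = h − z = 1595.90 − 1533.42 = 62.48 m.
P = ρgψ = 1000 × 9.81 × 62.48 = 612929 Pa ≈ 613 kPa.

P ≈ 613 kPa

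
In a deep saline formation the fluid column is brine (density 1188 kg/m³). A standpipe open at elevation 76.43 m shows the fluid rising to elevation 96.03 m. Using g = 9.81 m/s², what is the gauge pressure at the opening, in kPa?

Pressure head ψ = h − z = 96.03 − 76.43 = 19.60 m.
P = ρgψ = 1188 × 9.81 × 19.60 = 228424 Pa ≈ 228 kPa.

P ≈ 228 kPa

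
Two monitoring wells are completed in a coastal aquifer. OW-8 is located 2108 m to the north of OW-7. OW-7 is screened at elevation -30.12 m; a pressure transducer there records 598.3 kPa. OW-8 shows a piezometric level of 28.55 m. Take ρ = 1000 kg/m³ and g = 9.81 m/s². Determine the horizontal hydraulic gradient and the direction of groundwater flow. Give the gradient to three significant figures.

i ≈ 0.00110; groundwater flows toward the north

Pressure head at OW-7: ψ = P/(ρg) = 598.3×1000 / (1000 × 9.81) = 60.99 m.
Total head at OW-7: h = z + ψ = -30.12 + 60.99 = 30.87 m.
Total head at OW-8: h = 28.55 m (water level in the piezometer is the total head).
Head difference: h(OW-7) − h(OW-8) = 30.87 − 28.55 = 2.32 m.
Hydraulic gradient: i = |Δh| / L = 2.32 / 2108 = 0.00110.
Flow is from higher to lower head: from OW-7 toward OW-8, i.e. toward the north.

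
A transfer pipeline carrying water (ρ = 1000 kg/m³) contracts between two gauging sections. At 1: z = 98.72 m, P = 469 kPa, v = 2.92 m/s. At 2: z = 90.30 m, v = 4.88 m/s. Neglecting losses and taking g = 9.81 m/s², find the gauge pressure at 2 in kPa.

P₂ ≈ 544 kPa

Pressure head at 1: ψ₁ = P₁/(ρg) = 469×1000 / (1000 × 9.81) = 47.81 m.
Velocity heads: v₁²/2g = 2.92²/19.62 = 0.435 m; v₂²/2g = 4.88²/19.62 = 1.214 m.
Total head H = z₁ + ψ₁ + v₁²/2g = 98.72 + 47.81 + 0.435 = 146.97 m.
ψ₂ = H − z₂ − v₂²/2g = 146.97 − 90.30 − 1.214 = 55.46 m.
P₂ = ρgψ₂ = 1000 × 9.81 × 55.46 ≈ 544 kPa.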